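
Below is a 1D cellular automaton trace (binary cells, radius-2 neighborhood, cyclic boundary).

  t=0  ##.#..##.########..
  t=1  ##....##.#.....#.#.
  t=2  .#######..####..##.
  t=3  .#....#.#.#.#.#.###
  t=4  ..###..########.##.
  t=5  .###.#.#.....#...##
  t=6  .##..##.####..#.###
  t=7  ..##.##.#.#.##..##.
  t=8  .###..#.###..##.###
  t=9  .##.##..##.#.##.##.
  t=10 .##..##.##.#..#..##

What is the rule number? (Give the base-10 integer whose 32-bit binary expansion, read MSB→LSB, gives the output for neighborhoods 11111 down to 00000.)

  ##### -> .   bit 31 = 0  t=0,i=11
  ####. -> #   bit 30 = 1  t=0,i=15
  ###.# -> .   bit 29 = 0  t=3,i=18
  ###.. -> .   bit 28 = 0  t=0,i=16
  ##.## -> .   bit 27 = 0  t=0,i=8
  ##.#. -> .   bit 26 = 0  t=0,i=2
  ##..# -> #   bit 25 = 1  t=0,i=17
  ##... -> #   bit 24 = 1  t=1,i=2
  #.### -> #   bit 23 = 1  t=0,i=9
  #.##. -> .   bit 22 = 0  t=1,i=0
  #.#.# -> #   bit 21 = 1  t=1,i=17
  #.#.. -> .   bit 20 = 0  t=0,i=3
  #..## -> .   bit 19 = 0  t=0,i=5
  #..#. -> #   bit 18 = 1  t=6,i=13
  #...# -> .   bit 17 = 0  t=4,i=0
  #.... -> #   bit 16 = 1  t=1,i=3
  .#### -> .   bit 15 = 0  t=0,i=10
  .###. -> #   bit 14 = 1  t=3,i=17
  .##.# -> #   bit 13 = 1  t=0,i=1
  .##.. -> #   bit 12 = 1  t=1,i=1
  .#.## -> .   bit 11 = 0  t=1,i=18
  .#.#. -> #   bit 10 = 1  t=1,i=16
  .#..# -> .   bit 9 = 0  t=0,i=4
  .#... -> #   bit 8 = 1  t=1,i=10
  ..### -> #   bit 7 = 1  t=2,i=1
  ..##. -> #   bit 6 = 1  t=0,i=0
  ..#.# -> .   bit 5 = 0  t=1,i=15
  ..#.. -> .   bit 4 = 0  t=5,i=13
  ...## -> #   bit 3 = 1  t=1,i=5
  ...#. -> .   bit 2 = 0  t=1,i=14
  ....# -> #   bit 1 = 1  t=1,i=4
  ..... -> #   bit 0 = 1  t=1,i=12
  bits 01000011101001010111010111001011 = 1134917067

1134917067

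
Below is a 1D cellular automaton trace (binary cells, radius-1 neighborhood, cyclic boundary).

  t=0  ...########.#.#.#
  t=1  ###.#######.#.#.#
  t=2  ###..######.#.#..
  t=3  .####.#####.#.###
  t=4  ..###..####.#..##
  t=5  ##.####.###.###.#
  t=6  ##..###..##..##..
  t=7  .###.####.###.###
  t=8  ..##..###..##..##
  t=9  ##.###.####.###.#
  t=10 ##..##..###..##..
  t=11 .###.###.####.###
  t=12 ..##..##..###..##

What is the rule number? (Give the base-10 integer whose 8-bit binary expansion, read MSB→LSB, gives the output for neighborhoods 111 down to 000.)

  ### -> #   bit 7 = 1  t=0,i=4
  ##. -> #   bit 6 = 1  t=0,i=10
  #.# -> .   bit 5 = 0  t=0,i=11
  #.. -> #   bit 4 = 1  t=0,i=0
  .## -> .   bit 3 = 0  t=0,i=3
  .#. -> #   bit 2 = 1  t=0,i=12
  ..# -> #   bit 1 = 1  t=0,i=2
  ... -> #   bit 0 = 1  t=0,i=1
  bits 11010111 = 215

215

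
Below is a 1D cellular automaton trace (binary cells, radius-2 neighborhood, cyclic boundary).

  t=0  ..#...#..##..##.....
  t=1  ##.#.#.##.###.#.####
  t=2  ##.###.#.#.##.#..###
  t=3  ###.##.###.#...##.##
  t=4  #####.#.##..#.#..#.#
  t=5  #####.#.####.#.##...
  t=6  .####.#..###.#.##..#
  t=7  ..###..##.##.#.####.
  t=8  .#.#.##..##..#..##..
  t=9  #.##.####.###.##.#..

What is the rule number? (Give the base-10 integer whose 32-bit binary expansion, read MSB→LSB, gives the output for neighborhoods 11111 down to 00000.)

  ##### -> #   bit 31 = 1  t=1,i=18
  ####. -> #   bit 30 = 1  t=1,i=0
  ###.# -> #   bit 29 = 1  t=1,i=1
  ###.. -> .   bit 28 = 0  t=7,i=4
  ##.## -> #   bit 27 = 1  t=1,i=9
  ##.#. -> .   bit 26 = 0  t=1,i=2
  ##..# -> #   bit 25 = 1  t=0,i=11
  ##... -> .   bit 24 = 0  t=0,i=15
  #.### -> .   bit 23 = 0  t=1,i=10
  #.##. -> #   bit 22 = 1  t=1,i=7
  #.#.# -> #   bit 21 = 1  t=1,i=3
  #.#.. -> .   bit 20 = 0  t=2,i=14
  #..## -> #   bit 19 = 1  t=0,i=8
  #..#. -> #   bit 18 = 1  t=4,i=11
  #...# -> .   bit 17 = 0  t=0,i=4
  #.... -> #   bit 16 = 1  t=0,i=16
  .#### -> #   bit 15 = 1  t=1,i=17
  .###. -> #   bit 14 = 1  t=1,i=11
  .##.# -> .   bit 13 = 0  t=1,i=8
  .##.. -> #   bit 12 = 1  t=0,i=10
  .#.## -> .   bit 11 = 0  t=1,i=6
  .#.#. -> #   bit 10 = 1  t=1,i=4
  .#..# -> #   bit 9 = 1  t=0,i=7
  .#... -> #   bit 8 = 1  t=0,i=3
  ..### -> .   bit 7 = 0  t=2,i=17
  ..##. -> .   bit 6 = 0  t=0,i=9
  ..#.# -> .   bit 5 = 0  t=4,i=12
  ..#.. -> .   bit 4 = 0  t=0,i=2
  ...## -> #   bit 3 = 1  t=3,i=14
  ...#. -> #   bit 2 = 1  t=0,i=1
  ....# -> #   bit 1 = 1  t=0,i=0
  ..... -> #   bit 0 = 1  t=0,i=17
  bits 11101010011011011101011100001111 = 3933067023

3933067023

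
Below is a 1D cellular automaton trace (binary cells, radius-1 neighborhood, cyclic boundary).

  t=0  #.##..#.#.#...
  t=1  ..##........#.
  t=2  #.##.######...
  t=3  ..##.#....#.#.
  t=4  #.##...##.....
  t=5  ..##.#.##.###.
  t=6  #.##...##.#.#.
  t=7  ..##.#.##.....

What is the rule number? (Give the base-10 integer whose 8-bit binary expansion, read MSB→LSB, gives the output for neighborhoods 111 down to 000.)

  ###|.  b7=0 t=2,i=6
  ##.|#  b6=1 t=0,i=3
  #.#|.  b5=0 t=0,i=1
  #..|.  b4=0 t=0,i=4
  .##|#  b3=1 t=0,i=2
  .#.|.  b2=0 t=0,i=0
  ..#|.  b1=0 t=0,i=5
  ...|#  b0=1 t=0,i=12
  bits 01001001 = 73

73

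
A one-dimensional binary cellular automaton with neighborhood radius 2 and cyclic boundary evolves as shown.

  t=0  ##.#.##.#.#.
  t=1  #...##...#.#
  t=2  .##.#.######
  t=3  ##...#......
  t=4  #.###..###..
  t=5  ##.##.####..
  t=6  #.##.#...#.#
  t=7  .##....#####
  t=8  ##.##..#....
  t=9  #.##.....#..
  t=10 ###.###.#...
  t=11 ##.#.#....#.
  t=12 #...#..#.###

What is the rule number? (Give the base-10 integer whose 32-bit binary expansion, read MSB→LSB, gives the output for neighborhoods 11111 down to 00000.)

424365285

  #####|.  b31=0 t=2,i=8
  ####.|.  b30=0 t=2,i=10
  ###.#|.  b29=0 t=2,i=11
  ###..|#  b28=1 t=4,i=4
  ##.##|#  b27=1 t=2,i=0
  ##.#.|.  b26=0 t=0,i=2
  ##..#|.  b25=0 t=4,i=5
  ##...|#  b24=1 t=1,i=1
  #.###|.  b23=0 t=2,i=6
  #.##.|#  b22=1 t=0,i=0
  #.#.#|.  b21=0 t=0,i=3
  #.#..|.  b20=0 t=6,i=5
  #..##|#  b19=1 t=4,i=6
  #..#.|.  b18=0 t=4,i=11
  #...#|#  b17=1 t=1,i=2
  #....|#  b16=1 t=3,i=7
  .####|.  b15=0 t=2,i=7
  .###.|#  b14=1 t=4,i=3
  .##.#|.  b13=0 t=0,i=1
  .##..|.  b12=0 t=1,i=0
  .#.##|#  b11=1 t=0,i=4
  .#.#.|#  b10=1 t=0,i=9
  .#..#|.  b9=0 t=9,i=10
  .#...|.  b8=0 t=3,i=6
  ..###|#  b7=1 t=4,i=7
  ..##.|#  b6=1 t=1,i=4
  ..#.#|#  b5=1 t=1,i=9
  ..#..|.  b4=0 t=3,i=5
  ...##|.  b3=0 t=1,i=3
  ...#.|#  b2=1 t=1,i=8
  ....#|.  b1=0 t=3,i=10
  .....|#  b0=1 t=3,i=8
  bits 00011001010010110100110011100101 = 424365285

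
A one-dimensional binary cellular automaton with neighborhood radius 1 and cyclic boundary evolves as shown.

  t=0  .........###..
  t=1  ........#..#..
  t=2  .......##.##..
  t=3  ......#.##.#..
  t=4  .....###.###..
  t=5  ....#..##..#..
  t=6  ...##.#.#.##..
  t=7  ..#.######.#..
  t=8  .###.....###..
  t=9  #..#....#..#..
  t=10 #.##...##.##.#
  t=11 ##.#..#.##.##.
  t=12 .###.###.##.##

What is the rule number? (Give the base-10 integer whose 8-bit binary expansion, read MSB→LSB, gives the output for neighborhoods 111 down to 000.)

  ###|.  b7=0 t=0,i=10
  ##.|#  b6=1 t=0,i=11
  #.#|#  b5=1 t=2,i=9
  #..|.  b4=0 t=0,i=12
  .##|.  b3=0 t=0,i=9
  .#.|#  b2=1 t=1,i=8
  ..#|#  b1=1 t=0,i=8
  ...|.  b0=0 t=0,i=0
  bits 01100110 = 102

102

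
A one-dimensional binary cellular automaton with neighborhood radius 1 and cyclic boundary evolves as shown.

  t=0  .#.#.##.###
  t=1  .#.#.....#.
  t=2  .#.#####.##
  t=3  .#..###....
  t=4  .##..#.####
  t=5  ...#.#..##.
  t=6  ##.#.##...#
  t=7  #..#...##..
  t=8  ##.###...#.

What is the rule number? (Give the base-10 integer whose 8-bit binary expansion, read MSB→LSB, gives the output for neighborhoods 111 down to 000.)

  [7] ### => #  t=0,i=9
  [6] ##. => .  t=0,i=6
  [5] #.# => .  t=0,i=0
  [4] #.. => #  t=1,i=4
  [3] .## => .  t=0,i=5
  [2] .#. => #  t=0,i=1
  [1] ..# => .  t=1,i=0
  [0] ... => #  t=1,i=5
  bits 10010101 = 149

149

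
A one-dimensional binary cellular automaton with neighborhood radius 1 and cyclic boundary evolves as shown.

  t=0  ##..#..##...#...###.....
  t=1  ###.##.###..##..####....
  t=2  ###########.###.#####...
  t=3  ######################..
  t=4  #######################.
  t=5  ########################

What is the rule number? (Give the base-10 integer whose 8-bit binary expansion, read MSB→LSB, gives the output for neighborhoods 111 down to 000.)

  ###|#  b7=1 t=0,i=17
  ##.|#  b6=1 t=0,i=1
  #.#|#  b5=1 t=1,i=3
  #..|#  b4=1 t=0,i=2
  .##|#  b3=1 t=0,i=0
  .#.|#  b2=1 t=0,i=4
  ..#|.  b1=0 t=0,i=3
  ...|.  b0=0 t=0,i=10
  bits 11111100 = 252

252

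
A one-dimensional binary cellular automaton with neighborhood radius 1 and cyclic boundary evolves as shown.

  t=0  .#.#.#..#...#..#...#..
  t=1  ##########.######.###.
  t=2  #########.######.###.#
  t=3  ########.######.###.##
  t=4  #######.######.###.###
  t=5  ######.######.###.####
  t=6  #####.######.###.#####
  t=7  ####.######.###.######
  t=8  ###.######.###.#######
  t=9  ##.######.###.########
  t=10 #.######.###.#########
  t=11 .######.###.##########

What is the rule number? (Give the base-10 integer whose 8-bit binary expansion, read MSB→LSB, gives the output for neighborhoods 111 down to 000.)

  ### -> #   bit 7 = 1  t=1,i=1
  ##. -> .   bit 6 = 0  t=1,i=9
  #.# -> #   bit 5 = 1  t=0,i=2
  #.. -> #   bit 4 = 1  t=0,i=6
  .## -> #   bit 3 = 1  t=1,i=0
  .#. -> #   bit 2 = 1  t=0,i=1
  ..# -> #   bit 1 = 1  t=0,i=0
  ... -> .   bit 0 = 0  t=0,i=10
  bits 10111110 = 190

190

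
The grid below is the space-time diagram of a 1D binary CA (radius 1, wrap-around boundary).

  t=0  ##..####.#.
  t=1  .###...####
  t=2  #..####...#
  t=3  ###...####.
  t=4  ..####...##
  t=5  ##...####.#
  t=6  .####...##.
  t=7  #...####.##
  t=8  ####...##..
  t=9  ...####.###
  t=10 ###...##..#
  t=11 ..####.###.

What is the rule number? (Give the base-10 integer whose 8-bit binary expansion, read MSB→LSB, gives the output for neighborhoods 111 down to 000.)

  nb ###: next=.  (t=0,i=5, bit7=0)
  nb ##.: next=#  (t=0,i=1, bit6=1)
  nb #.#: next=#  (t=0,i=8, bit5=1)
  nb #..: next=#  (t=0,i=2, bit4=1)
  nb .##: next=.  (t=0,i=0, bit3=0)
  nb .#.: next=#  (t=0,i=9, bit2=1)
  nb ..#: next=#  (t=0,i=3, bit1=1)
  nb ...: next=#  (t=1,i=5, bit0=1)
  bits 01110111 = 119

119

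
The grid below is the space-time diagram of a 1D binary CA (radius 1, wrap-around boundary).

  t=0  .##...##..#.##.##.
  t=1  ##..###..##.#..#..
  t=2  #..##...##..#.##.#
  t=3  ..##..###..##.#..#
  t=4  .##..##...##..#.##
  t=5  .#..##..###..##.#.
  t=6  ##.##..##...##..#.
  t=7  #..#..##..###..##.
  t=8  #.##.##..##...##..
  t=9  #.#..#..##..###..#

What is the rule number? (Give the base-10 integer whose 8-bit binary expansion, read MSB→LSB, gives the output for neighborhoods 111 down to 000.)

15

  [7] ### => .  t=1,i=5
  [6] ##. => .  t=0,i=2
  [5] #.# => .  t=0,i=11
  [4] #.. => .  t=0,i=3
  [3] .## => #  t=0,i=1
  [2] .#. => #  t=0,i=10
  [1] ..# => #  t=0,i=0
  [0] ... => #  t=0,i=4
  bits 00001111 = 15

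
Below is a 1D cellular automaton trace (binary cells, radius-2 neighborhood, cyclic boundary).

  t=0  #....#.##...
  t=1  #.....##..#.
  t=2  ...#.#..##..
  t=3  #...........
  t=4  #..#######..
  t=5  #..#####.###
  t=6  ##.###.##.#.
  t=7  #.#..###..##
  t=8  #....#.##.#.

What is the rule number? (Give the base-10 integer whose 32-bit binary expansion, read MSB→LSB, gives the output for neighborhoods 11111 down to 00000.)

3127281817

  nb #####: next=#  (t=4,i=5, bit31=1)
  nb ####.: next=.  (t=4,i=8, bit30=0)
  nb ###.#: next=#  (t=5,i=7, bit29=1)
  nb ###..: next=#  (t=4,i=9, bit28=1)
  nb ##.##: next=#  (t=5,i=8, bit27=1)
  nb ##.#.: next=.  (t=6,i=9, bit26=0)
  nb ##..#: next=#  (t=1,i=8, bit25=1)
  nb ##...: next=.  (t=0,i=9, bit24=0)
  nb #.###: next=.  (t=5,i=9, bit23=0)
  nb #.##.: next=#  (t=0,i=7, bit22=1)
  nb #.#.#: next=#  (t=6,i=10, bit21=1)
  nb #.#..: next=.  (t=1,i=0, bit20=0)
  nb #..##: next=.  (t=2,i=7, bit19=0)
  nb #..#.: next=#  (t=1,i=9, bit18=1)
  nb #...#: next=#  (t=0,i=10, bit17=1)
  nb #....: next=.  (t=0,i=2, bit16=0)
  nb .####: next=#  (t=4,i=4, bit15=1)
  nb .###.: next=.  (t=6,i=4, bit14=0)
  nb .##.#: next=.  (t=6,i=1, bit13=0)
  nb .##..: next=.  (t=0,i=8, bit12=0)
  nb .#.##: next=#  (t=0,i=6, bit11=1)
  nb .#.#.: next=.  (t=1,i=11, bit10=0)
  nb .#..#: next=.  (t=2,i=6, bit9=0)
  nb .#...: next=.  (t=0,i=1, bit8=0)
  nb ..###: next=#  (t=4,i=3, bit7=1)
  nb ..##.: next=.  (t=1,i=6, bit6=0)
  nb ..#.#: next=.  (t=0,i=5, bit5=0)
  nb ..#..: next=#  (t=0,i=0, bit4=1)
  nb ...##: next=#  (t=1,i=5, bit3=1)
  nb ...#.: next=.  (t=0,i=4, bit2=0)
  nb ....#: next=.  (t=0,i=3, bit1=0)
  nb .....: next=#  (t=1,i=3, bit0=1)
  bits 10111010011001101000100010011001 = 3127281817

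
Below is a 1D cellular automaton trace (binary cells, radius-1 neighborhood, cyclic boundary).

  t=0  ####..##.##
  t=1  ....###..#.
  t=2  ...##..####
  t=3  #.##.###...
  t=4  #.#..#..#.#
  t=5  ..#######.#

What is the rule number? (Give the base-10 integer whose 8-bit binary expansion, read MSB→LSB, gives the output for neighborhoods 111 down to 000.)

  ###|.  b7=0 t=0,i=0
  ##.|.  b6=0 t=0,i=3
  #.#|.  b5=0 t=0,i=8
  #..|#  b4=1 t=0,i=4
  .##|#  b3=1 t=0,i=6
  .#.|#  b2=1 t=1,i=9
  ..#|#  b1=1 t=0,i=5
  ...|.  b0=0 t=1,i=0
  bits 00011110 = 30

30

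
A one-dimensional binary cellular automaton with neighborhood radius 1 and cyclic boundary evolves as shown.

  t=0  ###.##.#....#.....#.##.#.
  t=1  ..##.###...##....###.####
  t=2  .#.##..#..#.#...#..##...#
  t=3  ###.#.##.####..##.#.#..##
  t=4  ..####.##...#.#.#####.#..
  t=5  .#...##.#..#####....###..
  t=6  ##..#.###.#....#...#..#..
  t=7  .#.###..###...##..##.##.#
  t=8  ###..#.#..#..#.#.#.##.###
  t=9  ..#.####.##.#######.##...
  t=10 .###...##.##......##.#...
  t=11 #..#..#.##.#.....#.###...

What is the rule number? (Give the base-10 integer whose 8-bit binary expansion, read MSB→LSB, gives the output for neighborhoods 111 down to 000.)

102

  [7] ### => .  t=0,i=1
  [6] ##. => #  t=0,i=2
  [5] #.# => #  t=0,i=3
  [4] #.. => .  t=0,i=8
  [3] .## => .  t=0,i=0
  [2] .#. => #  t=0,i=7
  [1] ..# => #  t=0,i=11
  [0] ... => .  t=0,i=9
  bits 01100110 = 102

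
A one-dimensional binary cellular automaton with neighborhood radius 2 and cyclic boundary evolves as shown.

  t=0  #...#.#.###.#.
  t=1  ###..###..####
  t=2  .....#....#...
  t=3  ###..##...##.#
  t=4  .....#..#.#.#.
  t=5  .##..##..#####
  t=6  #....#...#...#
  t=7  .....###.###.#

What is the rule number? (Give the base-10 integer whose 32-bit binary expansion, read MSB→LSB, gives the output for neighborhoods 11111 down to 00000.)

741478353

  nb #####: next=.  (t=1,i=0, bit31=0)
  nb ####.: next=.  (t=1,i=1, bit30=0)
  nb ###.#: next=#  (t=0,i=10, bit29=1)
  nb ###..: next=.  (t=1,i=2, bit28=0)
  nb ##.##: next=#  (t=3,i=12, bit27=1)
  nb ##.#.: next=#  (t=0,i=11, bit26=1)
  nb ##..#: next=.  (t=1,i=3, bit25=0)
  nb ##...: next=.  (t=3,i=7, bit24=0)
  nb #.###: next=.  (t=0,i=8, bit23=0)
  nb #.##.: next=.  (t=5,i=1, bit22=0)
  nb #.#.#: next=#  (t=0,i=6, bit21=1)
  nb #.#..: next=#  (t=0,i=0, bit20=1)
  nb #..##: next=.  (t=1,i=4, bit19=0)
  nb #..#.: next=.  (t=4,i=7, bit18=0)
  nb #...#: next=#  (t=0,i=2, bit17=1)
  nb #....: next=.  (t=2,i=7, bit16=0)
  nb .####: next=.  (t=1,i=11, bit15=0)
  nb .###.: next=.  (t=0,i=9, bit14=0)
  nb .##.#: next=.  (t=3,i=11, bit13=0)
  nb .##..: next=.  (t=3,i=6, bit12=0)
  nb .#.##: next=#  (t=0,i=7, bit11=1)
  nb .#.#.: next=#  (t=0,i=5, bit10=1)
  nb .#..#: next=#  (t=4,i=6, bit9=1)
  nb .#...: next=#  (t=0,i=1, bit8=1)
  nb ..###: next=#  (t=1,i=5, bit7=1)
  nb ..##.: next=#  (t=3,i=5, bit6=1)
  nb ..#.#: next=.  (t=0,i=4, bit5=0)
  nb ..#..: next=#  (t=2,i=5, bit4=1)
  nb ...##: next=.  (t=3,i=9, bit3=0)
  nb ...#.: next=.  (t=0,i=3, bit2=0)
  nb ....#: next=.  (t=2,i=3, bit1=0)
  nb .....: next=#  (t=2,i=0, bit0=1)
  bits 00101100001100100000111111010001 = 741478353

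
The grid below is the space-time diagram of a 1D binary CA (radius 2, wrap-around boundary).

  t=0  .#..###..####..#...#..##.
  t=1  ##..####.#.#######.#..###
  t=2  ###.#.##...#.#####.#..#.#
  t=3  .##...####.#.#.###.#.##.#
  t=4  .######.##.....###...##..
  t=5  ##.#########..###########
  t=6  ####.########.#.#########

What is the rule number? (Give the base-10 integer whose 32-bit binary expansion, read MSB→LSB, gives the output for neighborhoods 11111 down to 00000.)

  #####|#  b31=1 t=1,i=13
  ####.|#  b30=1 t=0,i=11
  ###.#|#  b29=1 t=1,i=7
  ###..|#  b28=1 t=0,i=6
  ##.##|#  b27=1 t=4,i=7
  ##.#.|.  b26=0 t=1,i=8
  ##..#|#  b25=1 t=0,i=7
  ##...|#  b24=1 t=2,i=8
  #.###|#  b23=1 t=1,i=11
  #.##.|#  b22=1 t=2,i=6
  #.#.#|.  b21=0 t=1,i=9
  #.#..|#  b20=1 t=1,i=19
  #..##|.  b19=0 t=0,i=3
  #..#.|#  b18=1 t=0,i=0
  #...#|#  b17=1 t=0,i=17
  #....|#  b16=1 t=4,i=11
  .####|.  b15=0 t=0,i=10
  .###.|#  b14=1 t=0,i=5
  .##.#|#  b13=1 t=3,i=22
  .##..|#  b12=1 t=0,i=23
  .#.##|.  b11=0 t=1,i=10
  .#.#.|.  b10=0 t=3,i=12
  .#..#|.  b9=0 t=0,i=2
  .#...|#  b8=1 t=0,i=16
  ..###|#  b7=1 t=0,i=4
  ..##.|#  b6=1 t=0,i=22
  ..#.#|#  b5=1 t=2,i=11
  ..#..|#  b4=1 t=0,i=1
  ...##|#  b3=1 t=3,i=5
  ...#.|.  b2=0 t=0,i=18
  ....#|.  b1=0 t=4,i=13
  .....|.  b0=0 t=4,i=12
  bits 11111011110101110111000111111000 = 4225200632

4225200632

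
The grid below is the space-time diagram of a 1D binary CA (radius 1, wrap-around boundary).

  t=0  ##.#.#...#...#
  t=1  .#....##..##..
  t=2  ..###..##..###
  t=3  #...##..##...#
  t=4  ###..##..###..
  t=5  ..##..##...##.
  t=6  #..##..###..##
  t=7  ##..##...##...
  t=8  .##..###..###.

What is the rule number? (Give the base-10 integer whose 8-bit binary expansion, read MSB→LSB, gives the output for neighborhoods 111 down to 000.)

81

  ###|.  b7=0 t=0,i=0
  ##.|#  b6=1 t=0,i=1
  #.#|.  b5=0 t=0,i=2
  #..|#  b4=1 t=0,i=6
  .##|.  b3=0 t=0,i=13
  .#.|.  b2=0 t=0,i=3
  ..#|.  b1=0 t=0,i=8
  ...|#  b0=1 t=0,i=7
  bits 01010001 = 81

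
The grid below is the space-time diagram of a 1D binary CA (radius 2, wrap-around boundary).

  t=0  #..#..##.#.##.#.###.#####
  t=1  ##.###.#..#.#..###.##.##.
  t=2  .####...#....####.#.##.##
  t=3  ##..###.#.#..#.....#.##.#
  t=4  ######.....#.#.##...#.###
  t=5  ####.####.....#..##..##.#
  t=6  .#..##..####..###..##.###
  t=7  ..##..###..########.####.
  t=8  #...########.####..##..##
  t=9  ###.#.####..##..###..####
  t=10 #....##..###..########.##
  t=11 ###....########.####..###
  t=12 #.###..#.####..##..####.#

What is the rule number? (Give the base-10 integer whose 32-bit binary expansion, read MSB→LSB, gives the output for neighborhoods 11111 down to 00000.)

2609605265

  [31] ##### => #  t=0,i=22
  [30] ####. => .  t=0,i=24
  [29] ###.# => .  t=0,i=18
  [28] ###.. => #  t=0,i=0
  [27] ##.## => #  t=0,i=19
  [26] ##.#. => .  t=0,i=8
  [25] ##..# => #  t=0,i=1
  [24] ##... => #  t=2,i=5
  [23] #.### => #  t=0,i=16
  [22] #.##. => .  t=0,i=11
  [21] #.#.# => .  t=0,i=9
  [20] #.#.. => .  t=1,i=7
  [19] #..## => #  t=0,i=5
  [18] #..#. => .  t=0,i=2
  [17] #...# => #  t=2,i=6
  [16] #.... => #  t=2,i=10
  [15] .#### => .  t=0,i=21
  [14] .###. => #  t=0,i=17
  [13] .##.# => #  t=0,i=7
  [12] .##.. => .  t=4,i=16
  [11] .#.## => #  t=0,i=10
  [10] .#.#. => .  t=1,i=11
  [9] .#..# => #  t=0,i=4
  [8] .#... => .  t=2,i=9
  [7] ..### => #  t=1,i=15
  [6] ..##. => .  t=0,i=6
  [5] ..#.# => .  t=1,i=10
  [4] ..#.. => #  t=0,i=3
  [3] ...## => .  t=2,i=12
  [2] ...#. => .  t=2,i=7
  [1] ....# => .  t=2,i=11
  [0] ..... => #  t=3,i=16
  bits 10011011100010110110101010010001 = 2609605265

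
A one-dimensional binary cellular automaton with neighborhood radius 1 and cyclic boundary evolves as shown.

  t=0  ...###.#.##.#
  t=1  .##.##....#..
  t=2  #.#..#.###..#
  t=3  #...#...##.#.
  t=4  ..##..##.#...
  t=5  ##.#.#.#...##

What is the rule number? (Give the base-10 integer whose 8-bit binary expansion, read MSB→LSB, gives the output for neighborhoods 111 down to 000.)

  nb ###: next=#  (t=0,i=4, bit7=1)
  nb ##.: next=#  (t=0,i=5, bit6=1)
  nb #.#: next=.  (t=0,i=6, bit5=0)
  nb #..: next=.  (t=0,i=0, bit4=0)
  nb .##: next=.  (t=0,i=3, bit3=0)
  nb .#.: next=.  (t=0,i=7, bit2=0)
  nb ..#: next=#  (t=0,i=2, bit1=1)
  nb ...: next=#  (t=0,i=1, bit0=1)
  bits 11000011 = 195

195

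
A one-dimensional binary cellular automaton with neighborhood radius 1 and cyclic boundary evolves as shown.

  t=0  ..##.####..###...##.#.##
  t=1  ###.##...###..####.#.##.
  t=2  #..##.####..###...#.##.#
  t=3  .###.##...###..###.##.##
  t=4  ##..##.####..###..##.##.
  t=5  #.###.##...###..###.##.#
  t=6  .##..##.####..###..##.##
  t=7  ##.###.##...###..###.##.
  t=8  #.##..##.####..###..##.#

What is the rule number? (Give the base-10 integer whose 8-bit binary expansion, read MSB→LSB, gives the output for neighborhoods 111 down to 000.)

  ### -> .   bit 7 = 0  t=0,i=6
  ##. -> .   bit 6 = 0  t=0,i=3
  #.# -> #   bit 5 = 1  t=0,i=4
  #.. -> #   bit 4 = 1  t=0,i=0
  .## -> #   bit 3 = 1  t=0,i=2
  .#. -> .   bit 2 = 0  t=0,i=20
  ..# -> #   bit 1 = 1  t=0,i=1
  ... -> #   bit 0 = 1  t=0,i=15
  bits 00111011 = 59

59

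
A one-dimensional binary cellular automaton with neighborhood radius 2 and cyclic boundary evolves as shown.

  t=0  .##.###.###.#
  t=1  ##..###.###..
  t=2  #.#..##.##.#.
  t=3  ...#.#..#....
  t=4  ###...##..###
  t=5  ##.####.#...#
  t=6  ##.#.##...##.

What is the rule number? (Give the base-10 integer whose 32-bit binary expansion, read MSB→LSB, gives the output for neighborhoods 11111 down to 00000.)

3821488719

  [31] ##### => #  t=4,i=0
  [30] ####. => #  t=4,i=1
  [29] ###.# => #  t=0,i=6
  [28] ###.. => .  t=1,i=10
  [27] ##.## => .  t=0,i=3
  [26] ##.#. => .  t=0,i=11
  [25] ##..# => #  t=1,i=2
  [24] ##... => #  t=4,i=3
  [23] #.### => #  t=0,i=4
  [22] #.##. => #  t=0,i=1
  [21] #.#.# => .  t=0,i=12
  [20] #.#.. => .  t=2,i=2
  [19] #..## => .  t=1,i=3
  [18] #..#. => #  t=3,i=7
  [17] #...# => #  t=4,i=4
  [16] #.... => #  t=3,i=10
  [15] .#### => .  t=4,i=11
  [14] .###. => #  t=0,i=5
  [13] .##.# => .  t=0,i=2
  [12] .##.. => .  t=1,i=1
  [11] .#.## => #  t=0,i=0
  [10] .#.#. => .  t=2,i=1
  [9] .#..# => #  t=2,i=3
  [8] .#... => .  t=3,i=9
  [7] ..### => .  t=1,i=4
  [6] ..##. => #  t=1,i=0
  [5] ..#.# => .  t=3,i=3
  [4] ..#.. => .  t=3,i=8
  [3] ...## => #  t=4,i=5
  [2] ...#. => #  t=3,i=2
  [1] ....# => #  t=3,i=1
  [0] ..... => #  t=3,i=0
  bits 11100011110001110100101001001111 = 3821488719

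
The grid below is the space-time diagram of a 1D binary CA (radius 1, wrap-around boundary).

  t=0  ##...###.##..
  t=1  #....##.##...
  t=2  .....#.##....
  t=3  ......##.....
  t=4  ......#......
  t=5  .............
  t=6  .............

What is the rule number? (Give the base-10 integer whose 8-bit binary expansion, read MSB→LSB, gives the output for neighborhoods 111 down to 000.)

  ###|#  b7=1 t=0,i=6
  ##.|.  b6=0 t=0,i=1
  #.#|#  b5=1 t=0,i=8
  #..|.  b4=0 t=0,i=2
  .##|#  b3=1 t=0,i=0
  .#.|.  b2=0 t=1,i=0
  ..#|.  b1=0 t=0,i=4
  ...|.  b0=0 t=0,i=3
  bits 10101000 = 168

168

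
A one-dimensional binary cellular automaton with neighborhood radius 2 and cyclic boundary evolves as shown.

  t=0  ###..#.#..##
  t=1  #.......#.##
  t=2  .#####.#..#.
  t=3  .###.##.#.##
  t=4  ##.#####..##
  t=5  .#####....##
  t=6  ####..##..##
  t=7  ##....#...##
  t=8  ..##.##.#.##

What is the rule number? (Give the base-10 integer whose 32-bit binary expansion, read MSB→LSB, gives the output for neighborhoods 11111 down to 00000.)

2915279573

  ##### -> #   bit 31 = 1  t=0,i=0
  ####. -> .   bit 30 = 0  t=0,i=1
  ###.# -> #   bit 29 = 1  t=2,i=5
  ###.. -> .   bit 28 = 0  t=0,i=2
  ##.## -> #   bit 27 = 1  t=3,i=0
  ##.#. -> #   bit 26 = 1  t=2,i=6
  ##..# -> .   bit 25 = 0  t=0,i=3
  ##... -> #   bit 24 = 1  t=1,i=1
  #.### -> #   bit 23 = 1  t=1,i=10
  #.##. -> #   bit 22 = 1  t=3,i=5
  #.#.# -> .   bit 21 = 0  t=3,i=8
  #.#.. -> .   bit 20 = 0  t=0,i=7
  #..## -> .   bit 19 = 0  t=0,i=9
  #..#. -> .   bit 18 = 0  t=0,i=4
  #...# -> #   bit 17 = 1  t=7,i=8
  #.... -> #   bit 16 = 1  t=1,i=2
  .#### -> #   bit 15 = 1  t=0,i=11
  .###. -> .   bit 14 = 0  t=1,i=11
  .##.# -> #   bit 13 = 1  t=3,i=6
  .##.. -> .   bit 12 = 0  t=6,i=7
  .#.## -> .   bit 11 = 0  t=1,i=9
  .#.#. -> .   bit 10 = 0  t=0,i=6
  .#..# -> #   bit 9 = 1  t=0,i=8
  .#... -> .   bit 8 = 0  t=7,i=7
  ..### -> #   bit 7 = 1  t=0,i=10
  ..##. -> #   bit 6 = 1  t=5,i=10
  ..#.# -> .   bit 5 = 0  t=0,i=5
  ..#.. -> #   bit 4 = 1  t=2,i=10
  ...## -> .   bit 3 = 0  t=5,i=9
  ...#. -> #   bit 2 = 1  t=1,i=7
  ....# -> .   bit 1 = 0  t=1,i=6
  ..... -> #   bit 0 = 1  t=1,i=3
  bits 10101101110000111010001011010101 = 2915279573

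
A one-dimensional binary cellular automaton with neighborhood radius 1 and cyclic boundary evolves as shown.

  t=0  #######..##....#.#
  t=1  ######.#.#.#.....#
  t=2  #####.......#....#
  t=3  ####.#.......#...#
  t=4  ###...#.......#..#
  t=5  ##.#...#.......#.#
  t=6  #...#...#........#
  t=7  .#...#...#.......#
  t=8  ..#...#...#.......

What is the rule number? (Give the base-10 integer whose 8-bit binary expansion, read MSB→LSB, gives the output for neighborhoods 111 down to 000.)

152

  [7] ### => #  t=0,i=0
  [6] ##. => .  t=0,i=6
  [5] #.# => .  t=0,i=16
  [4] #.. => #  t=0,i=7
  [3] .## => #  t=0,i=9
  [2] .#. => .  t=0,i=15
  [1] ..# => .  t=0,i=8
  [0] ... => .  t=0,i=12
  bits 10011000 = 152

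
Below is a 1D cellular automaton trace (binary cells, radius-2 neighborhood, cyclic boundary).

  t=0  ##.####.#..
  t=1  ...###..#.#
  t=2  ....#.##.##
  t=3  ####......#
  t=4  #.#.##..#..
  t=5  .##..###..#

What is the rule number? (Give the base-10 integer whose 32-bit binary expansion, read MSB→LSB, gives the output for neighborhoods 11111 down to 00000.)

1136514054

  #####|.  b31=0 t=3,i=1
  ####.|#  b30=1 t=0,i=5
  ###.#|.  b29=0 t=0,i=6
  ###..|.  b28=0 t=1,i=5
  ##.##|.  b27=0 t=0,i=2
  ##.#.|.  b26=0 t=0,i=7
  ##..#|#  b25=1 t=1,i=6
  ##...|#  b24=1 t=2,i=0
  #.###|#  b23=1 t=0,i=3
  #.##.|.  b22=0 t=2,i=6
  #.#.#|#  b21=1 t=4,i=2
  #.#..|#  b20=1 t=0,i=8
  #..##|#  b19=1 t=0,i=10
  #..#.|#  b18=1 t=1,i=7
  #...#|.  b17=0 t=1,i=1
  #....|#  b16=1 t=2,i=1
  .####|#  b15=1 t=0,i=4
  .###.|#  b14=1 t=1,i=4
  .##.#|.  b13=0 t=0,i=1
  .##..|#  b12=1 t=2,i=10
  .#.##|.  b11=0 t=2,i=5
  .#.#.|#  b10=1 t=1,i=9
  .#..#|.  b9=0 t=0,i=9
  .#...|.  b8=0 t=1,i=0
  ..###|.  b7=0 t=1,i=3
  ..##.|.  b6=0 t=0,i=0
  ..#.#|.  b5=0 t=1,i=8
  ..#..|.  b4=0 t=4,i=8
  ...##|.  b3=0 t=1,i=2
  ...#.|#  b2=1 t=2,i=3
  ....#|#  b1=1 t=2,i=2
  .....|.  b0=0 t=3,i=6
  bits 01000011101111011101010000000110 = 1136514054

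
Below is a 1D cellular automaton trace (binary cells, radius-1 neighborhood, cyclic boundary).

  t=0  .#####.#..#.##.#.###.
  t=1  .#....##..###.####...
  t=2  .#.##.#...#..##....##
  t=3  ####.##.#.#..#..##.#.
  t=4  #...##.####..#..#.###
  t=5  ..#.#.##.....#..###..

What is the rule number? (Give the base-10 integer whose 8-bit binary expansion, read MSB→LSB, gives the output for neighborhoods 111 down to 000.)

  ###|.  b7=0 t=0,i=2
  ##.|.  b6=0 t=0,i=5
  #.#|#  b5=1 t=0,i=6
  #..|.  b4=0 t=0,i=8
  .##|#  b3=1 t=0,i=1
  .#.|#  b2=1 t=0,i=7
  ..#|.  b1=0 t=0,i=0
  ...|#  b0=1 t=1,i=3
  bits 00101101 = 45

45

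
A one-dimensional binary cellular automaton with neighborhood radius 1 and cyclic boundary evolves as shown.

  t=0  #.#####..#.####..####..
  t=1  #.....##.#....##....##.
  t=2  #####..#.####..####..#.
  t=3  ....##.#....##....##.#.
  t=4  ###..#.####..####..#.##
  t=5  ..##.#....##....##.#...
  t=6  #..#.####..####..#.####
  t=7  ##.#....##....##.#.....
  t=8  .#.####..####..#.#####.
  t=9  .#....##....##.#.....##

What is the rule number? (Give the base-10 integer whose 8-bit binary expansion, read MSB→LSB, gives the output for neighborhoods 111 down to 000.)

  ### -> .   bit 7 = 0  t=0,i=3
  ##. -> #   bit 6 = 1  t=0,i=6
  #.# -> .   bit 5 = 0  t=0,i=1
  #.. -> #   bit 4 = 1  t=0,i=7
  .## -> .   bit 3 = 0  t=0,i=2
  .#. -> #   bit 2 = 1  t=0,i=0
  ..# -> .   bit 1 = 0  t=0,i=8
  ... -> #   bit 0 = 1  t=1,i=2
  bits 01010101 = 85

85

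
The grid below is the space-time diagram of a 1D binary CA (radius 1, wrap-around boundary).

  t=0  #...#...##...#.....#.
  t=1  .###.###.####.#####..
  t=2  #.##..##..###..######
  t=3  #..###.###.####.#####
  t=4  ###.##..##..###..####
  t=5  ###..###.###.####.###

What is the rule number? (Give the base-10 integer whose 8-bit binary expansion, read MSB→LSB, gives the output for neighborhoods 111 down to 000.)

  ###|#  b7=1 t=1,i=2
  ##.|#  b6=1 t=0,i=9
  #.#|.  b5=0 t=0,i=20
  #..|#  b4=1 t=0,i=1
  .##|.  b3=0 t=0,i=8
  .#.|.  b2=0 t=0,i=0
  ..#|#  b1=1 t=0,i=3
  ...|#  b0=1 t=0,i=2
  bits 11010011 = 211

211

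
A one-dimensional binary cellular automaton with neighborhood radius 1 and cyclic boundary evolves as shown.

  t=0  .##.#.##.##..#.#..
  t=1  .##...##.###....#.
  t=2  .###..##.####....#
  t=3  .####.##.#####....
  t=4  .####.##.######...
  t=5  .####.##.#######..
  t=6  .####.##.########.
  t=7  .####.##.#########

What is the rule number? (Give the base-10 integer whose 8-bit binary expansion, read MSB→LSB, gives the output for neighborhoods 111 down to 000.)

  ###|#  b7=1 t=1,i=10
  ##.|#  b6=1 t=0,i=2
  #.#|.  b5=0 t=0,i=3
  #..|#  b4=1 t=0,i=11
  .##|#  b3=1 t=0,i=1
  .#.|.  b2=0 t=0,i=4
  ..#|.  b1=0 t=0,i=0
  ...|.  b0=0 t=0,i=17
  bits 11011000 = 216

216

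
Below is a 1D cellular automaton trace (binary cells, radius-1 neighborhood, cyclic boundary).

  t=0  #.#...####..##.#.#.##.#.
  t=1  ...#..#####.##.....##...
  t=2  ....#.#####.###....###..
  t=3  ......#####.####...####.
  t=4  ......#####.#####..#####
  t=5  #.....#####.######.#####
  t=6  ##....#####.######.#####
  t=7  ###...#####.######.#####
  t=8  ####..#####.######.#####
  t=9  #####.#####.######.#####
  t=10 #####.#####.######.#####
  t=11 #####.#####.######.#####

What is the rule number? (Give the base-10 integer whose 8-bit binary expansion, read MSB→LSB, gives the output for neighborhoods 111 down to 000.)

  ###|#  b7=1 t=0,i=7
  ##.|#  b6=1 t=0,i=9
  #.#|.  b5=0 t=0,i=1
  #..|#  b4=1 t=0,i=3
  .##|#  b3=1 t=0,i=6
  .#.|.  b2=0 t=0,i=0
  ..#|.  b1=0 t=0,i=5
  ...|.  b0=0 t=0,i=4
  bits 11011000 = 216

216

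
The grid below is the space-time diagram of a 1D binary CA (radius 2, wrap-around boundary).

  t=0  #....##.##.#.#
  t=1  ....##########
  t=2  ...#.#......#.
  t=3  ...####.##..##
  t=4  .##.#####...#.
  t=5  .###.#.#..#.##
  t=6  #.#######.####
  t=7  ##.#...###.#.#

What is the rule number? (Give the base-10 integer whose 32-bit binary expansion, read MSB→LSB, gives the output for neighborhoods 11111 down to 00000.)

1819471737

  #####|.  b31=0 t=1,i=6
  ####.|#  b30=1 t=1,i=12
  ###.#|#  b29=1 t=3,i=6
  ###..|.  b28=0 t=1,i=13
  ##.##|#  b27=1 t=0,i=7
  ##.#.|#  b26=1 t=0,i=10
  ##..#|.  b25=0 t=3,i=10
  ##...|.  b24=0 t=0,i=1
  #.###|.  b23=0 t=4,i=4
  #.##.|#  b22=1 t=0,i=8
  #.#.#|#  b21=1 t=0,i=11
  #.#..|#  b20=1 t=2,i=5
  #..##|.  b19=0 t=3,i=11
  #..#.|.  b18=0 t=5,i=9
  #...#|#  b17=1 t=3,i=1
  #....|.  b16=0 t=0,i=2
  .####|#  b15=1 t=1,i=5
  .###.|#  b14=1 t=5,i=2
  .##.#|#  b13=1 t=0,i=6
  .##..|.  b12=0 t=0,i=0
  .#.##|#  b11=1 t=0,i=12
  .#.#.|#  b10=1 t=2,i=4
  .#..#|#  b9=1 t=4,i=13
  .#...|#  b8=1 t=2,i=6
  ..###|.  b7=0 t=1,i=4
  ..##.|#  b6=1 t=0,i=5
  ..#.#|#  b5=1 t=2,i=3
  ..#..|#  b4=1 t=2,i=12
  ...##|#  b3=1 t=0,i=4
  ...#.|.  b2=0 t=2,i=2
  ....#|.  b1=0 t=0,i=3
  .....|#  b0=1 t=2,i=8
  bits 01101100011100101110111101111001 = 1819471737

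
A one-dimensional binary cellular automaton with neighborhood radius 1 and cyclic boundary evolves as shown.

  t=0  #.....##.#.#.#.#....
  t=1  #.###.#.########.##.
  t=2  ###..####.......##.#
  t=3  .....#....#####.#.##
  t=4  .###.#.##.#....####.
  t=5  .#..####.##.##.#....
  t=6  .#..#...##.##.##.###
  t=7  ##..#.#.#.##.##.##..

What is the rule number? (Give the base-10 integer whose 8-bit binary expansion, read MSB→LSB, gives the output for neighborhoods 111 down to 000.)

45

  nb ###: next=.  (t=1,i=3, bit7=0)
  nb ##.: next=.  (t=0,i=7, bit6=0)
  nb #.#: next=#  (t=0,i=8, bit5=1)
  nb #..: next=.  (t=0,i=1, bit4=0)
  nb .##: next=#  (t=0,i=6, bit3=1)
  nb .#.: next=#  (t=0,i=0, bit2=1)
  nb ..#: next=.  (t=0,i=5, bit1=0)
  nb ...: next=#  (t=0,i=2, bit0=1)
  bits 00101101 = 45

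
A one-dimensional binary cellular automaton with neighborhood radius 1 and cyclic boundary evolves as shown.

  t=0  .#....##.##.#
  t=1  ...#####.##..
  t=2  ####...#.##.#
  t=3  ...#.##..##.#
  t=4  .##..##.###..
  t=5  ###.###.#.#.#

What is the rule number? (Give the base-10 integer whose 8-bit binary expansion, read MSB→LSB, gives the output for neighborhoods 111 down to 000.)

75

  [7] ### => .  t=1,i=4
  [6] ##. => #  t=0,i=7
  [5] #.# => .  t=0,i=0
  [4] #.. => .  t=0,i=2
  [3] .## => #  t=0,i=6
  [2] .#. => .  t=0,i=1
  [1] ..# => #  t=0,i=5
  [0] ... => #  t=0,i=3
  bits 01001011 = 75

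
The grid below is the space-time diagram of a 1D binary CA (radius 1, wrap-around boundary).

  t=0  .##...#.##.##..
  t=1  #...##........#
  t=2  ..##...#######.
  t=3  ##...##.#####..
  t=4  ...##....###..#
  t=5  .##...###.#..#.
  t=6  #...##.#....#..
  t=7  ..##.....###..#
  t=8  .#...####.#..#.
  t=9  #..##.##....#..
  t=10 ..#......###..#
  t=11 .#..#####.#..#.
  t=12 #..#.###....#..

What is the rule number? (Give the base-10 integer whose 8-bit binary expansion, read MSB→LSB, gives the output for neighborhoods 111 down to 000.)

131

  ### -> #   bit 7 = 1  t=2,i=8
  ##. -> .   bit 6 = 0  t=0,i=2
  #.# -> .   bit 5 = 0  t=0,i=7
  #.. -> .   bit 4 = 0  t=0,i=3
  .## -> .   bit 3 = 0  t=0,i=1
  .#. -> .   bit 2 = 0  t=0,i=6
  ..# -> #   bit 1 = 1  t=0,i=0
  ... -> #   bit 0 = 1  t=0,i=4
  bits 10000011 = 131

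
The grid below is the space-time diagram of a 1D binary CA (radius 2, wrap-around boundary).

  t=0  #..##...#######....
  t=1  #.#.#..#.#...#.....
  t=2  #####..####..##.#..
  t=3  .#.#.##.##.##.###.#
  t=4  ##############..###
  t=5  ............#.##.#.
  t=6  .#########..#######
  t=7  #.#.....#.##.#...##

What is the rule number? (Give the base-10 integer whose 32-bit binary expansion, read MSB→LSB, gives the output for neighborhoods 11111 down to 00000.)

1853406521

  [31] ##### => .  t=0,i=10
  [30] ####. => #  t=0,i=13
  [29] ###.# => #  t=3,i=16
  [28] ###.. => .  t=0,i=14
  [27] ##.## => #  t=3,i=7
  [26] ##.#. => #  t=2,i=15
  [25] ##..# => #  t=2,i=5
  [24] ##... => .  t=0,i=5
  [23] #.### => .  t=3,i=14
  [22] #.##. => #  t=3,i=5
  [21] #.#.# => #  t=1,i=2
  [20] #.#.. => #  t=1,i=4
  [19] #..## => #  t=0,i=2
  [18] #..#. => .  t=1,i=6
  [17] #...# => .  t=0,i=6
  [16] #.... => .  t=0,i=16
  [15] .#### => #  t=0,i=9
  [14] .###. => .  t=3,i=15
  [13] .##.# => #  t=2,i=14
  [12] .##.. => #  t=0,i=4
  [11] .#.## => #  t=3,i=4
  [10] .#.#. => #  t=1,i=1
  [9] .#..# => .  t=0,i=1
  [8] .#... => #  t=1,i=10
  [7] ..### => .  t=0,i=8
  [6] ..##. => .  t=0,i=3
  [5] ..#.# => #  t=1,i=0
  [4] ..#.. => #  t=0,i=0
  [3] ...## => #  t=0,i=7
  [2] ...#. => .  t=0,i=18
  [1] ....# => .  t=0,i=17
  [0] ..... => #  t=1,i=16
  bits 01101110011110001011110100111001 = 1853406521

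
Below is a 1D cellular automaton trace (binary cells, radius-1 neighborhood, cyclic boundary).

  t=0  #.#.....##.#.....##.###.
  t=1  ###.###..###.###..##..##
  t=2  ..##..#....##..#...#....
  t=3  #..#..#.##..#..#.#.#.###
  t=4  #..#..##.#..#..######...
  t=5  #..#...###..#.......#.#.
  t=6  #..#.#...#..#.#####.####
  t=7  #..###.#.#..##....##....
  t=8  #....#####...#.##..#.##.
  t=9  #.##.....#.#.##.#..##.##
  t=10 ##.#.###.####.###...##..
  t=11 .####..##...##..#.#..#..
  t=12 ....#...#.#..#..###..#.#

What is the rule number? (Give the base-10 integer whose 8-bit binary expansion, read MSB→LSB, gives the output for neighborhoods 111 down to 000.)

101

  ### -> .   bit 7 = 0  t=0,i=21
  ##. -> #   bit 6 = 1  t=0,i=9
  #.# -> #   bit 5 = 1  t=0,i=1
  #.. -> .   bit 4 = 0  t=0,i=3
  .## -> .   bit 3 = 0  t=0,i=8
  .#. -> #   bit 2 = 1  t=0,i=0
  ..# -> .   bit 1 = 0  t=0,i=7
  ... -> #   bit 0 = 1  t=0,i=4
  bits 01100101 = 101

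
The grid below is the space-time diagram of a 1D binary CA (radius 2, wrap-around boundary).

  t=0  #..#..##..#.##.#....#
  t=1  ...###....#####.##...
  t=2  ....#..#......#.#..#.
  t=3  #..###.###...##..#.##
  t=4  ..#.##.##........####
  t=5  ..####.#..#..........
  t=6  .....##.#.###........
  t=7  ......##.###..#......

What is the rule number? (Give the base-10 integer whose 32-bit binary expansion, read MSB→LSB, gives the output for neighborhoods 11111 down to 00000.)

  nb #####: next=.  (t=1,i=12, bit31=0)
  nb ####.: next=.  (t=1,i=13, bit30=0)
  nb ###.#: next=#  (t=1,i=14, bit29=1)
  nb ###..: next=.  (t=1,i=5, bit28=0)
  nb ##.##: next=.  (t=1,i=15, bit27=0)
  nb ##.#.: next=#  (t=0,i=14, bit26=1)
  nb ##..#: next=.  (t=0,i=1, bit25=0)
  nb ##...: next=.  (t=1,i=6, bit24=0)
  nb #.###: next=#  (t=3,i=7, bit23=1)
  nb #.##.: next=#  (t=0,i=12, bit22=1)
  nb #.#.#: next=.  (t=6,i=8, bit21=0)
  nb #.#..: next=.  (t=0,i=15, bit20=0)
  nb #..##: next=#  (t=0,i=5, bit19=1)
  nb #..#.: next=.  (t=0,i=2, bit18=0)
  nb #...#: next=.  (t=3,i=11, bit17=0)
  nb #....: next=#  (t=0,i=17, bit16=1)
  nb .####: next=.  (t=1,i=11, bit15=0)
  nb .###.: next=#  (t=1,i=4, bit14=1)
  nb .##.#: next=#  (t=0,i=13, bit13=1)
  nb .##..: next=.  (t=0,i=0, bit12=0)
  nb .#.##: next=#  (t=0,i=11, bit11=1)
  nb .#.#.: next=.  (t=2,i=15, bit10=0)
  nb .#..#: next=#  (t=0,i=4, bit9=1)
  nb .#...: next=#  (t=0,i=16, bit8=1)
  nb ..###: next=.  (t=1,i=3, bit7=0)
  nb ..##.: next=.  (t=0,i=6, bit6=0)
  nb ..#.#: next=#  (t=0,i=10, bit5=1)
  nb ..#..: next=#  (t=0,i=3, bit4=1)
  nb ...##: next=.  (t=0,i=19, bit3=0)
  nb ...#.: next=#  (t=2,i=3, bit2=1)
  nb ....#: next=.  (t=0,i=18, bit1=0)
  nb .....: next=.  (t=1,i=0, bit0=0)
  bits 00100100110010010110101100110100 = 617179956

617179956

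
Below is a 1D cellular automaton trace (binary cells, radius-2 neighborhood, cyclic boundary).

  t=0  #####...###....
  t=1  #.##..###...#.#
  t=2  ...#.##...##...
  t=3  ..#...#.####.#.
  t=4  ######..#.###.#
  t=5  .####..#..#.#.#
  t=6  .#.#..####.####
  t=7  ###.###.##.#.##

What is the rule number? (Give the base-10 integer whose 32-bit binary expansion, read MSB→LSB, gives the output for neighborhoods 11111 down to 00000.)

3836680156

  [31] ##### => #  t=0,i=2
  [30] ####. => #  t=0,i=3
  [29] ###.# => #  t=3,i=11
  [28] ###.. => .  t=0,i=4
  [27] ##.## => .  t=1,i=1
  [26] ##.#. => #  t=3,i=12
  [25] ##..# => .  t=1,i=4
  [24] ##... => .  t=0,i=5
  [23] #.### => #  t=3,i=8
  [22] #.##. => .  t=1,i=2
  [21] #.#.# => #  t=5,i=12
  [20] #.#.. => .  t=3,i=13
  [19] #..## => #  t=1,i=5
  [18] #..#. => #  t=4,i=7
  [17] #...# => #  t=0,i=6
  [16] #.... => #  t=0,i=12
  [15] .#### => .  t=0,i=1
  [14] .###. => .  t=0,i=9
  [13] .##.# => .  t=1,i=0
  [12] .##.. => #  t=1,i=3
  [11] .#.## => .  t=1,i=13
  [10] .#.#. => #  t=5,i=11
  [9] .#..# => #  t=5,i=8
  [8] .#... => #  t=3,i=3
  [7] ..### => #  t=0,i=0
  [6] ..##. => #  t=2,i=10
  [5] ..#.# => .  t=1,i=12
  [4] ..#.. => #  t=3,i=2
  [3] ...## => #  t=0,i=7
  [2] ...#. => #  t=1,i=11
  [1] ....# => .  t=0,i=13
  [0] ..... => .  t=2,i=0
  bits 11100100101011110001011111011100 = 3836680156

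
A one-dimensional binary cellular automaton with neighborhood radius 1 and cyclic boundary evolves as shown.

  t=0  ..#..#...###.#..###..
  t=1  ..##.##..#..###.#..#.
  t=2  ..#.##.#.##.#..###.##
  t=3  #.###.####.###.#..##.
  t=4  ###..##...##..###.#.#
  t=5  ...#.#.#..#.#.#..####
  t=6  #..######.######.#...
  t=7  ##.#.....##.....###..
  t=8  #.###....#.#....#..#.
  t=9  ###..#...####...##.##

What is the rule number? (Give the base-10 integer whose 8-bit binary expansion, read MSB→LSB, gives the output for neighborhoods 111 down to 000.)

60

  nb ###: next=.  (t=0,i=10, bit7=0)
  nb ##.: next=.  (t=0,i=11, bit6=0)
  nb #.#: next=#  (t=0,i=12, bit5=1)
  nb #..: next=#  (t=0,i=3, bit4=1)
  nb .##: next=#  (t=0,i=9, bit3=1)
  nb .#.: next=#  (t=0,i=2, bit2=1)
  nb ..#: next=.  (t=0,i=1, bit1=0)
  nb ...: next=.  (t=0,i=0, bit0=0)
  bits 00111100 = 60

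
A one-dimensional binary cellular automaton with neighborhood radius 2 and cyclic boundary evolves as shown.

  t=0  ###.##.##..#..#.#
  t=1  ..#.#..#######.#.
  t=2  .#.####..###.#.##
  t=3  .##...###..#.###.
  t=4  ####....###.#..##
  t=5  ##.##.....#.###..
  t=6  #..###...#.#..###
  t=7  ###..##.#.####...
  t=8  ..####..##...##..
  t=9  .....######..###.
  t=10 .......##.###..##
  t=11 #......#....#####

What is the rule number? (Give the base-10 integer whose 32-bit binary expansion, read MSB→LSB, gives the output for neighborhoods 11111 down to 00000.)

  [31] ##### => #  t=1,i=9
  [30] ####. => .  t=0,i=1
  [29] ###.# => #  t=0,i=2
  [28] ###.. => #  t=2,i=6
  [27] ##.## => .  t=0,i=3
  [26] ##.#. => .  t=1,i=14
  [25] ##..# => #  t=0,i=9
  [24] ##... => #  t=3,i=3
  [23] #.### => .  t=0,i=16
  [22] #.##. => #  t=0,i=4
  [21] #.#.# => #  t=2,i=1
  [20] #.#.. => #  t=1,i=4
  [19] #..## => #  t=1,i=6
  [18] #..#. => #  t=0,i=10
  [17] #...# => .  t=1,i=0
  [16] #.... => .  t=4,i=5
  [15] .#### => .  t=0,i=0
  [14] .###. => .  t=2,i=10
  [13] .##.# => .  t=0,i=5
  [12] .##.. => #  t=0,i=8
  [11] .#.## => #  t=0,i=15
  [10] .#.#. => #  t=1,i=3
  [9] .#..# => #  t=0,i=12
  [8] .#... => #  t=1,i=16
  [7] ..### => .  t=1,i=7
  [6] ..##. => #  t=3,i=1
  [5] ..#.# => .  t=0,i=14
  [4] ..#.. => #  t=0,i=11
  [3] ...## => .  t=3,i=5
  [2] ...#. => #  t=1,i=1
  [1] ....# => .  t=4,i=6
  [0] ..... => .  t=5,i=7
  bits 10110011011111000001111101010100 = 3011256148

3011256148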